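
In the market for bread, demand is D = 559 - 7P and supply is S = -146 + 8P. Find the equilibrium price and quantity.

Set D = S: 559 - 7P = -146 + 8P.
705 = 15P, so P* = 47.
Q* = 559 − 7(47) = 230.

P* = 47, Q* = 230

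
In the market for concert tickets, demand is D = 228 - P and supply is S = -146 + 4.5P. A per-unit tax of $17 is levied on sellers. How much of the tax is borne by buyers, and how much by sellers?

Pre-tax equilibrium: P* = 68, Q* = 160.
Tax on sellers shifts supply to S = -146 + 4.5(P − 17) = -222.5 + 4.5P.
228 - P = -222.5 + 4.5P gives buyer price Pb = 901/11; sellers receive Ps = 901/11 − 17 = 714/11.
New quantity: Q = 228 − 1(901/11) = 1607/11.
Buyer burden = 901/11 − 68 = 153/11; seller burden = 68 − 714/11 = 34/11.

Buyers bear 153/11, sellers bear 34/11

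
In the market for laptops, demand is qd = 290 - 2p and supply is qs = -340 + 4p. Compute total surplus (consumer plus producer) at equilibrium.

Equilibrium: 290 - 2p = -340 + 4p gives p* = 105, q* = 80.
Demand choke price: p = 145; supply starts at p = 85.
CS = ½(145 − 105)(80) = 1600; PS = ½(105 − 85)(80) = 800.

Total surplus = 2400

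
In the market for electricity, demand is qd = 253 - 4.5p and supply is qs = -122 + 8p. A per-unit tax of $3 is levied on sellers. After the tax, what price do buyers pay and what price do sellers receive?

Pre-tax equilibrium: p* = 30, q* = 118.
Tax on sellers shifts supply to qs = -122 + 8(p − 3) = -146 + 8p.
253 - 4.5p = -146 + 8p gives buyer price pb = 31.92; sellers receive ps = 31.92 − 3 = 28.92.
New quantity: q = 253 − 4.5(31.92) = 109.36.

Buyers pay $31.92, sellers receive $28.92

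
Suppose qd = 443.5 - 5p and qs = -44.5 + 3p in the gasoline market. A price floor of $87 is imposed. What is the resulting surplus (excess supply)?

Surplus = 208

Equilibrium price would be p* = 61, so the floor at 87 binds.
At p = 87: qd = 8.5, qs = 216.5.
Surplus = 216.5 − 8.5 = 208.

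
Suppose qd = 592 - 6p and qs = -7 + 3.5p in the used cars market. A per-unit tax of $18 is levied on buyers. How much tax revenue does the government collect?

Tax revenue = 59472/19

Pre-tax equilibrium: p* = 1198/19, q* = 4060/19.
Tax on buyers shifts demand to qd = 592 − 6(p + 18) = 484 - 6p.
484 - 6p = -7 + 3.5p gives seller price ps = 982/19; buyers pay pb = 982/19 + 18 = 1324/19.
New quantity: q = 592 − 6(1324/19) = 3304/19.
Revenue = 18 × 3304/19 = 59472/19.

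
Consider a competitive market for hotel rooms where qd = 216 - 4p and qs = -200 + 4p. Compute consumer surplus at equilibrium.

Consumer surplus = 8

Equilibrium: 216 - 4p = -200 + 4p gives p* = 52, q* = 8.
Demand choke price (qd = 0): p = 54.
CS = ½(54 − 52)(8) = 8.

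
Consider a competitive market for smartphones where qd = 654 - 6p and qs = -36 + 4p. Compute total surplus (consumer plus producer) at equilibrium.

Equilibrium: 654 - 6p = -36 + 4p gives p* = 69, q* = 240.
Demand choke price: p = 109; supply starts at p = 9.
CS = ½(109 − 69)(240) = 4800; PS = ½(69 − 9)(240) = 7200.

Total surplus = 12000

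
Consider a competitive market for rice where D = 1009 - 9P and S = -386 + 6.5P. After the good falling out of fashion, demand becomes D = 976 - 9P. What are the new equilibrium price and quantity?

P' = 2724/31, Q' = 5740/31

Original equilibrium: P* = 90, Q* = 199.
New equilibrium: 976 - 9P = -386 + 6.5P, so 1362 = 15.5P and P' = 2724/31; Q' = 976 − 9(2724/31) = 5740/31.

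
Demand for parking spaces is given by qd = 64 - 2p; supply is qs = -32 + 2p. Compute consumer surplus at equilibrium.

Consumer surplus = 64

Equilibrium: 64 - 2p = -32 + 2p gives p* = 24, q* = 16.
Demand choke price (qd = 0): p = 32.
CS = ½(32 − 24)(16) = 64.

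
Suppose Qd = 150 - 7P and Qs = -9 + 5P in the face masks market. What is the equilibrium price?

Set Qd = Qs: 150 - 7P = -9 + 5P.
159 = 12P, so P* = 13.25.
Q* = 150 − 7(13.25) = 57.25.

P* = 13.25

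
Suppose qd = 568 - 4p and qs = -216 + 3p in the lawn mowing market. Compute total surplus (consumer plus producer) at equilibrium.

Total surplus = 4200

Equilibrium: 568 - 4p = -216 + 3p gives p* = 112, q* = 120.
Demand choke price: p = 142; supply starts at p = 72.
CS = ½(142 − 112)(120) = 1800; PS = ½(112 − 72)(120) = 2400.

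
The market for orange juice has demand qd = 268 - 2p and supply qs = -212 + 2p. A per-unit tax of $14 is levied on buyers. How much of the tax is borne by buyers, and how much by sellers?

Pre-tax equilibrium: p* = 120, q* = 28.
Tax on buyers shifts demand to qd = 268 − 2(p + 14) = 240 - 2p.
240 - 2p = -212 + 2p gives seller price ps = 113; buyers pay pb = 113 + 14 = 127.
New quantity: q = 268 − 2(127) = 14.
Buyer burden = 127 − 120 = 7; seller burden = 120 − 113 = 7.

Buyers bear $7, sellers bear $7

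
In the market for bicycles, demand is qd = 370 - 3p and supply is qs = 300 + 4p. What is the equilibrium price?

Set qd = qs: 370 - 3p = 300 + 4p.
70 = 7p, so p* = 10.
q* = 370 − 3(10) = 340.

p* = 10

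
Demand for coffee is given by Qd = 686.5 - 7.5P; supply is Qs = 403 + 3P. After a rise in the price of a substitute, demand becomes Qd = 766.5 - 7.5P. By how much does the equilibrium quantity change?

Original equilibrium: P* = 27, Q* = 484.
New equilibrium: 766.5 - 7.5P = 403 + 3P, so 363.5 = 10.5P and P' = 727/21; Q' = 766.5 − 7.5(727/21) = 3548/7.
Change in quantity: 3548/7 − 484 = 160/7.

ΔQ = 160/7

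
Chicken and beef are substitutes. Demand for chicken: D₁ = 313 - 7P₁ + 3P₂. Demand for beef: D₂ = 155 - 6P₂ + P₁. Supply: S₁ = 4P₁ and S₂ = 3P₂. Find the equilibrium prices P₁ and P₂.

Market 1: 313 - 7P₁ + 3P₂ = 4P₁ → 11P₁ - 3P₂ = 313.
Market 2: 9P₂ - P₁ = 155.
Eliminating P₂: 9×(1) + 3×(2) gives 96P₁ = 3282, so P₁ = 34.1875.
Back-substitute into (2): P₂ = (155 + 1×34.1875) / 9 = 1009/48.

P₁ = 34.1875, P₂ = 1009/48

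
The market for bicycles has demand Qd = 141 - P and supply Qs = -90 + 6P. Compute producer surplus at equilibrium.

Equilibrium: 141 - P = -90 + 6P gives P* = 33, Q* = 108.
Supply starts at P = 15 (where Qs = 0).
PS = ½(33 − 15)(108) = 972.

Producer surplus = 972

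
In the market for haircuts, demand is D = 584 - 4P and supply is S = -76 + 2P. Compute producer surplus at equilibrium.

Producer surplus = 5184

Equilibrium: 584 - 4P = -76 + 2P gives P* = 110, Q* = 144.
Supply starts at P = 38 (where S = 0).
PS = ½(110 − 38)(144) = 5184.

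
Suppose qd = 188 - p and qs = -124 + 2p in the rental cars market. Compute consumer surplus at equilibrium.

Consumer surplus = 3528

Equilibrium: 188 - p = -124 + 2p gives p* = 104, q* = 84.
Demand choke price (qd = 0): p = 188.
CS = ½(188 − 104)(84) = 3528.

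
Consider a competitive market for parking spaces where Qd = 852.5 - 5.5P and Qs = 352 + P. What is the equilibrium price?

P* = 77

Set Qd = Qs: 852.5 - 5.5P = 352 + P.
500.5 = 6.5P, so P* = 77.
Q* = 852.5 − 5.5(77) = 429.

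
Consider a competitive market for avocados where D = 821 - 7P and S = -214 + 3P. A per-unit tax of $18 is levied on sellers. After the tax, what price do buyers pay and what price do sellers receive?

Buyers pay $108.9, sellers receive $90.9

Pre-tax equilibrium: P* = 103.5, Q* = 96.5.
Tax on sellers shifts supply to S = -214 + 3(P − 18) = -268 + 3P.
821 - 7P = -268 + 3P gives buyer price Pb = 108.9; sellers receive Ps = 108.9 − 18 = 90.9.
New quantity: Q = 821 − 7(108.9) = 58.7.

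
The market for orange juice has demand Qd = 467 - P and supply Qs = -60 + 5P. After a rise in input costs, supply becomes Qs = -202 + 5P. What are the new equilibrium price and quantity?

P' = 111.5, Q' = 355.5

Original equilibrium: P* = 527/6, Q* = 2275/6.
New equilibrium: 467 - P = -202 + 5P, so 669 = 6P and P' = 111.5; Q' = 467 − 1(111.5) = 355.5.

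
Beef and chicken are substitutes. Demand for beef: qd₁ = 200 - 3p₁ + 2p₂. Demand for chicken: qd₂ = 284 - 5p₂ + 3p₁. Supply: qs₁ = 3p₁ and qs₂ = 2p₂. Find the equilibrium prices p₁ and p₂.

p₁ = 164/3, p₂ = 64

Market 1: 200 - 3p₁ + 2p₂ = 3p₁ → 6p₁ - 2p₂ = 200.
Market 2: 7p₂ - 3p₁ = 284.
Eliminating p₂: 7×(1) + 2×(2) gives 36p₁ = 1968, so p₁ = 164/3.
Back-substitute into (2): p₂ = (284 + 3×164/3) / 7 = 64.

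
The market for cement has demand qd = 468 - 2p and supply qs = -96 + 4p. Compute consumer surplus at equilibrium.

Consumer surplus = 19600

Equilibrium: 468 - 2p = -96 + 4p gives p* = 94, q* = 280.
Demand choke price (qd = 0): p = 234.
CS = ½(234 − 94)(280) = 19600.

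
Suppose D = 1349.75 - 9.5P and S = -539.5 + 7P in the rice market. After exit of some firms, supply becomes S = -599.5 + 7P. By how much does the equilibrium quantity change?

ΔQ = -380/11

Original equilibrium: P* = 114.5, Q* = 262.
New equilibrium: 1349.75 - 9.5P = -599.5 + 7P, so 1949.25 = 16.5P and P' = 2599/22; Q' = 1349.75 − 9.5(2599/22) = 2502/11.
Change in quantity: 2502/11 − 262 = -380/11.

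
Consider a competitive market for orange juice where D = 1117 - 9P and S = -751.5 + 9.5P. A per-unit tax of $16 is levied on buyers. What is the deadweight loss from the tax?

Pre-tax equilibrium: P* = 101, Q* = 208.
Tax on buyers shifts demand to D = 1117 − 9(P + 16) = 973 - 9P.
973 - 9P = -751.5 + 9.5P gives seller price Ps = 3449/37; buyers pay Pb = 3449/37 + 16 = 4041/37.
New quantity: Q = 1117 − 9(4041/37) = 4960/37.
DWL = ½ × 16 × (208 − 4960/37) = 21888/37.

Deadweight loss = 21888/37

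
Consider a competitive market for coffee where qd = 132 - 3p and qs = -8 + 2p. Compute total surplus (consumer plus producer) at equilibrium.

Equilibrium: 132 - 3p = -8 + 2p gives p* = 28, q* = 48.
Demand choke price: p = 44; supply starts at p = 4.
CS = ½(44 − 28)(48) = 384; PS = ½(28 − 4)(48) = 576.

Total surplus = 960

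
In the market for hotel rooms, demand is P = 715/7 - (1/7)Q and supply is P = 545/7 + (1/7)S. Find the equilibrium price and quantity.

P* = 90, Q* = 85

Set the two price expressions equal: 715/7 - (1/7)Q = 545/7 + (1/7)Q.
170/7 = (2/7)Q, so Q* = 85.
P* = 715/7 − (1/7)(85) = 90.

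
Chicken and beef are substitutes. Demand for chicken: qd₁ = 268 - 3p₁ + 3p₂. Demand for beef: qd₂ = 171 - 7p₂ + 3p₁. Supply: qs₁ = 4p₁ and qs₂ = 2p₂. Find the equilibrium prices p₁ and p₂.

p₁ = 325/6, p₂ = 667/18

Market 1: 268 - 3p₁ + 3p₂ = 4p₁ → 7p₁ - 3p₂ = 268.
Market 2: 9p₂ - 3p₁ = 171.
Eliminating p₂: 9×(1) + 3×(2) gives 54p₁ = 2925, so p₁ = 325/6.
Back-substitute into (2): p₂ = (171 + 3×325/6) / 9 = 667/18.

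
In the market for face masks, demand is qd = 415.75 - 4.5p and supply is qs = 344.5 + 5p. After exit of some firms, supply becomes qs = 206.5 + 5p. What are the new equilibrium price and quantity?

p' = 837/38, q' = 6016/19

Original equilibrium: p* = 7.5, q* = 382.
New equilibrium: 415.75 - 4.5p = 206.5 + 5p, so 209.25 = 9.5p and p' = 837/38; q' = 415.75 − 4.5(837/38) = 6016/19.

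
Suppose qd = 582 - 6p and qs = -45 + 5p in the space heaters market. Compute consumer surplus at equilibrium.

Consumer surplus = 4800

Equilibrium: 582 - 6p = -45 + 5p gives p* = 57, q* = 240.
Demand choke price (qd = 0): p = 97.
CS = ½(97 − 57)(240) = 4800.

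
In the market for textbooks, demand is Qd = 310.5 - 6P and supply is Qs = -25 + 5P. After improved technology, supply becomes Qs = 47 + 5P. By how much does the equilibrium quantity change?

Original equilibrium: P* = 30.5, Q* = 127.5.
New equilibrium: 310.5 - 6P = 47 + 5P, so 263.5 = 11P and P' = 527/22; Q' = 310.5 − 6(527/22) = 3669/22.
Change in quantity: 3669/22 − 127.5 = 432/11.

ΔQ = 432/11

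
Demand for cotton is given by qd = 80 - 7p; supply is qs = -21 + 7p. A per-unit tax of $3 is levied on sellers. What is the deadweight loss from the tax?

Pre-tax equilibrium: p* = 101/14, q* = 29.5.
Tax on sellers shifts supply to qs = -21 + 7(p − 3) = -42 + 7p.
80 - 7p = -42 + 7p gives buyer price pb = 61/7; sellers receive ps = 61/7 − 3 = 40/7.
New quantity: q = 80 − 7(61/7) = 19.
DWL = ½ × 3 × (29.5 − 19) = 15.75.

Deadweight loss = 15.75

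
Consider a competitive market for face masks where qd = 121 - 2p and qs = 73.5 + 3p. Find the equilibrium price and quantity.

Set qd = qs: 121 - 2p = 73.5 + 3p.
47.5 = 5p, so p* = 9.5.
q* = 121 − 2(9.5) = 102.

p* = 9.5, q* = 102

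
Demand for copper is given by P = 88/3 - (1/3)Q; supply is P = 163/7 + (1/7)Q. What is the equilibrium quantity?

Q* = 12.7

Set the two price expressions equal: 88/3 - (1/3)Q = 163/7 + (1/7)Q.
127/21 = (10/21)Q, so Q* = 12.7.
P* = 88/3 − (1/3)(12.7) = 25.1.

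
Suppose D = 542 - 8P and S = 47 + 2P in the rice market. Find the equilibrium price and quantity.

Set D = S: 542 - 8P = 47 + 2P.
495 = 10P, so P* = 49.5.
Q* = 542 − 8(49.5) = 146.

P* = 49.5, Q* = 146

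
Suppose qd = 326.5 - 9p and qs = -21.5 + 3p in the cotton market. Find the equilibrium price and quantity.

Set qd = qs: 326.5 - 9p = -21.5 + 3p.
348 = 12p, so p* = 29.
q* = 326.5 − 9(29) = 65.5.

p* = 29, q* = 65.5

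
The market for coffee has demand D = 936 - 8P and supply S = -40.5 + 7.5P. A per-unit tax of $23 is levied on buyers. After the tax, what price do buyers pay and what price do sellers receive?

Buyers pay 2298/31, sellers receive 1585/31

Pre-tax equilibrium: P* = 63, Q* = 432.
Tax on buyers shifts demand to D = 936 − 8(P + 23) = 752 - 8P.
752 - 8P = -40.5 + 7.5P gives seller price Ps = 1585/31; buyers pay Pb = 1585/31 + 23 = 2298/31.
New quantity: Q = 936 − 8(2298/31) = 10632/31.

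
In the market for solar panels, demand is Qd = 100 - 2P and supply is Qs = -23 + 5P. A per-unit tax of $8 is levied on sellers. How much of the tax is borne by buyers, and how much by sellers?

Pre-tax equilibrium: P* = 123/7, Q* = 454/7.
Tax on sellers shifts supply to Qs = -23 + 5(P − 8) = -63 + 5P.
100 - 2P = -63 + 5P gives buyer price Pb = 163/7; sellers receive Ps = 163/7 − 8 = 107/7.
New quantity: Q = 100 − 2(163/7) = 374/7.
Buyer burden = 163/7 − 123/7 = 40/7; seller burden = 123/7 − 107/7 = 16/7.

Buyers bear 40/7, sellers bear 16/7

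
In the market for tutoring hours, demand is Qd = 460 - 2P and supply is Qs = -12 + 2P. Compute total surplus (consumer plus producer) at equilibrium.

Total surplus = 25088

Equilibrium: 460 - 2P = -12 + 2P gives P* = 118, Q* = 224.
Demand choke price: P = 230; supply starts at P = 6.
CS = ½(230 − 118)(224) = 12544; PS = ½(118 − 6)(224) = 12544.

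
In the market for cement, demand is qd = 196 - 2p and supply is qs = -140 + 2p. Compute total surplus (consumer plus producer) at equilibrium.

Total surplus = 392

Equilibrium: 196 - 2p = -140 + 2p gives p* = 84, q* = 28.
Demand choke price: p = 98; supply starts at p = 70.
CS = ½(98 − 84)(28) = 196; PS = ½(84 − 70)(28) = 196.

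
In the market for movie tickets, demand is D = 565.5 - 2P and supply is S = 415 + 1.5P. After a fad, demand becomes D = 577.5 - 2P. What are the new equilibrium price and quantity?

P' = 325/7, Q' = 6785/14

Original equilibrium: P* = 43, Q* = 479.5.
New equilibrium: 577.5 - 2P = 415 + 1.5P, so 162.5 = 3.5P and P' = 325/7; Q' = 577.5 − 2(325/7) = 6785/14.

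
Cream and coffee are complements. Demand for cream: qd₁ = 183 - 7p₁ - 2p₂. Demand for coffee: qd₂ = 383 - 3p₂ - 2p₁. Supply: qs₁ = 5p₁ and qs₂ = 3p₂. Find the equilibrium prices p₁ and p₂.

p₁ = 83/17, p₂ = 2115/34

Market 1: 183 - 7p₁ - 2p₂ = 5p₁ → 12p₁ + 2p₂ = 183.
Market 2: 6p₂ + 2p₁ = 383.
Eliminating p₂: 6×(1) − 2×(2) gives 68p₁ = 332, so p₁ = 83/17.
Back-substitute into (2): p₂ = (383 − 2×83/17) / 6 = 2115/34.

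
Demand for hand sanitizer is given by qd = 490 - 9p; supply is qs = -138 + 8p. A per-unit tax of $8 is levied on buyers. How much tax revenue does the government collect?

Pre-tax equilibrium: p* = 628/17, q* = 2678/17.
Tax on buyers shifts demand to qd = 490 − 9(p + 8) = 418 - 9p.
418 - 9p = -138 + 8p gives seller price ps = 556/17; buyers pay pb = 556/17 + 8 = 692/17.
New quantity: q = 490 − 9(692/17) = 2102/17.
Revenue = 8 × 2102/17 = 16816/17.

Tax revenue = 16816/17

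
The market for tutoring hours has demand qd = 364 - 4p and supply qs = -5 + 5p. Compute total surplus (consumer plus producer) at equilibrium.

Total surplus = 9000

Equilibrium: 364 - 4p = -5 + 5p gives p* = 41, q* = 200.
Demand choke price: p = 91; supply starts at p = 1.
CS = ½(91 − 41)(200) = 5000; PS = ½(41 − 1)(200) = 4000.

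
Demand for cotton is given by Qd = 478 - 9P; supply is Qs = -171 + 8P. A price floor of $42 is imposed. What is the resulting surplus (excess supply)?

Surplus = 65

Equilibrium price would be P* = 649/17, so the floor at 42 binds.
At P = 42: Qd = 100, Qs = 165.
Surplus = 165 − 100 = 65.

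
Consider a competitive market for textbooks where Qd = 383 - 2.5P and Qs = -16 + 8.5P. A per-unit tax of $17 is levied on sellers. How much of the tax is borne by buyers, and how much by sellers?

Pre-tax equilibrium: P* = 399/11, Q* = 6431/22.
Tax on sellers shifts supply to Qs = -16 + 8.5(P − 17) = -160.5 + 8.5P.
383 - 2.5P = -160.5 + 8.5P gives buyer price Pb = 1087/22; sellers receive Ps = 1087/22 − 17 = 713/22.
New quantity: Q = 383 − 2.5(1087/22) = 11417/44.
Buyer burden = 1087/22 − 399/11 = 289/22; seller burden = 399/11 − 713/22 = 85/22.

Buyers bear 289/22, sellers bear 85/22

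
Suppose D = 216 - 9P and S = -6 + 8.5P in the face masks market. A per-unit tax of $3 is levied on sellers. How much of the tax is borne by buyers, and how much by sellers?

Buyers bear 51/35, sellers bear 54/35

Pre-tax equilibrium: P* = 444/35, Q* = 3564/35.
Tax on sellers shifts supply to S = -6 + 8.5(P − 3) = -31.5 + 8.5P.
216 - 9P = -31.5 + 8.5P gives buyer price Pb = 99/7; sellers receive Ps = 99/7 − 3 = 78/7.
New quantity: Q = 216 − 9(99/7) = 621/7.
Buyer burden = 99/7 − 444/35 = 51/35; seller burden = 444/35 − 78/7 = 54/35.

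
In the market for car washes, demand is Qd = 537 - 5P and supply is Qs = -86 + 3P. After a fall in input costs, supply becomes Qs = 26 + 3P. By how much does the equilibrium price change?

Original equilibrium: P* = 77.875, Q* = 147.625.
New equilibrium: 537 - 5P = 26 + 3P, so 511 = 8P and P' = 63.875; Q' = 537 − 5(63.875) = 217.625.
Change in price: 63.875 − 77.875 = -14.

ΔP = -14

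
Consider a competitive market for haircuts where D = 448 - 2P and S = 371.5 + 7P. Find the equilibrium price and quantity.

Set D = S: 448 - 2P = 371.5 + 7P.
76.5 = 9P, so P* = 8.5.
Q* = 448 − 2(8.5) = 431.

P* = 8.5, Q* = 431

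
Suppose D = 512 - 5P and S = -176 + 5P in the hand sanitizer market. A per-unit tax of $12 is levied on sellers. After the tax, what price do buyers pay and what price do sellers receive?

Pre-tax equilibrium: P* = 68.8, Q* = 168.
Tax on sellers shifts supply to S = -176 + 5(P − 12) = -236 + 5P.
512 - 5P = -236 + 5P gives buyer price Pb = 74.8; sellers receive Ps = 74.8 − 12 = 62.8.
New quantity: Q = 512 − 5(74.8) = 138.

Buyers pay $74.8, sellers receive $62.8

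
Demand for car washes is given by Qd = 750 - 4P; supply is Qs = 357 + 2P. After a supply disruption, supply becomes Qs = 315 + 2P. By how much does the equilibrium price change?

ΔP = 7

Original equilibrium: P* = 65.5, Q* = 488.
New equilibrium: 750 - 4P = 315 + 2P, so 435 = 6P and P' = 72.5; Q' = 750 − 4(72.5) = 460.
Change in price: 72.5 − 65.5 = 7.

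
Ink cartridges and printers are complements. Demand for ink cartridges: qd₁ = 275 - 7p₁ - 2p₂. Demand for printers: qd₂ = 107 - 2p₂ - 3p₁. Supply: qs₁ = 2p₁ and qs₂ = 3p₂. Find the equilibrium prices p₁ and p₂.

p₁ = 387/13, p₂ = 46/13

Market 1: 275 - 7p₁ - 2p₂ = 2p₁ → 9p₁ + 2p₂ = 275.
Market 2: 5p₂ + 3p₁ = 107.
Eliminating p₂: 5×(1) − 2×(2) gives 39p₁ = 1161, so p₁ = 387/13.
Back-substitute into (2): p₂ = (107 − 3×387/13) / 5 = 46/13.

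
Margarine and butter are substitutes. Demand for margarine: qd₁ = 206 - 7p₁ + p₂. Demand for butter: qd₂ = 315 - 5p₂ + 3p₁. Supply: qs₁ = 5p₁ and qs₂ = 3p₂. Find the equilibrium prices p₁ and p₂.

Market 1: 206 - 7p₁ + p₂ = 5p₁ → 12p₁ - p₂ = 206.
Market 2: 8p₂ - 3p₁ = 315.
Eliminating p₂: 8×(1) + 1×(2) gives 93p₁ = 1963, so p₁ = 1963/93.
Back-substitute into (2): p₂ = (315 + 3×1963/93) / 8 = 1466/31.

p₁ = 1963/93, p₂ = 1466/31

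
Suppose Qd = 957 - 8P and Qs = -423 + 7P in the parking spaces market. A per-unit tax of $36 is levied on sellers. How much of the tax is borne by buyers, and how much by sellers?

Pre-tax equilibrium: P* = 92, Q* = 221.
Tax on sellers shifts supply to Qs = -423 + 7(P − 36) = -675 + 7P.
957 - 8P = -675 + 7P gives buyer price Pb = 108.8; sellers receive Ps = 108.8 − 36 = 72.8.
New quantity: Q = 957 − 8(108.8) = 86.6.
Buyer burden = 108.8 − 92 = 16.8; seller burden = 92 − 72.8 = 19.2.

Buyers bear $16.8, sellers bear $19.2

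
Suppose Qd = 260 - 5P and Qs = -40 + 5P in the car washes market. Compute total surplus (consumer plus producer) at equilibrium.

Total surplus = 2420

Equilibrium: 260 - 5P = -40 + 5P gives P* = 30, Q* = 110.
Demand choke price: P = 52; supply starts at P = 8.
CS = ½(52 − 30)(110) = 1210; PS = ½(30 − 8)(110) = 1210.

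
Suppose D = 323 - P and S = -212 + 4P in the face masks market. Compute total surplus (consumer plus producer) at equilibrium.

Equilibrium: 323 - P = -212 + 4P gives P* = 107, Q* = 216.
Demand choke price: P = 323; supply starts at P = 53.
CS = ½(323 − 107)(216) = 23328; PS = ½(107 − 53)(216) = 5832.

Total surplus = 29160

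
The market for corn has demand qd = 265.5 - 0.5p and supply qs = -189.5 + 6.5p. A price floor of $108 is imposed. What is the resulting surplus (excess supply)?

Equilibrium price would be p* = 65, so the floor at 108 binds.
At p = 108: qd = 211.5, qs = 512.5.
Surplus = 512.5 − 211.5 = 301.

Surplus = 301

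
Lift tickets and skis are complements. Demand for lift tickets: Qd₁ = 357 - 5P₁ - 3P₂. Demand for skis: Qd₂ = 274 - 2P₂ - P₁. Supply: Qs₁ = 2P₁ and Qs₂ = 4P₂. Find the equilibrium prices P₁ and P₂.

Market 1: 357 - 5P₁ - 3P₂ = 2P₁ → 7P₁ + 3P₂ = 357.
Market 2: 6P₂ + P₁ = 274.
Eliminating P₂: 6×(1) − 3×(2) gives 39P₁ = 1320, so P₁ = 440/13.
Back-substitute into (2): P₂ = (274 − 1×440/13) / 6 = 1561/39.

P₁ = 440/13, P₂ = 1561/39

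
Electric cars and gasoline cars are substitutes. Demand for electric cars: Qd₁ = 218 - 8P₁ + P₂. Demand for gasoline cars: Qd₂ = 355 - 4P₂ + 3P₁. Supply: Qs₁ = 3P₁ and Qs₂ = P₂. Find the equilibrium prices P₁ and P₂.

Market 1: 218 - 8P₁ + P₂ = 3P₁ → 11P₁ - P₂ = 218.
Market 2: 5P₂ - 3P₁ = 355.
Eliminating P₂: 5×(1) + 1×(2) gives 52P₁ = 1445, so P₁ = 1445/52.
Back-substitute into (2): P₂ = (355 + 3×1445/52) / 5 = 4559/52.

P₁ = 1445/52, P₂ = 4559/52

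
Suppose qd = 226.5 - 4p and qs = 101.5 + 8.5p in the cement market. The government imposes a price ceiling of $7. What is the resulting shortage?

Shortage = 37.5

Equilibrium price would be p* = 10, so the ceiling at 7 binds.
At p = 7: qd = 226.5 − 4(7) = 198.5, qs = 101.5 + 8.5(7) = 161.
Shortage = 198.5 − 161 = 37.5.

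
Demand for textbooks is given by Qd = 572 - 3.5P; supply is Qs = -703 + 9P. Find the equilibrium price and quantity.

Set Qd = Qs: 572 - 3.5P = -703 + 9P.
1275 = 12.5P, so P* = 102.
Q* = 572 − 3.5(102) = 215.

P* = 102, Q* = 215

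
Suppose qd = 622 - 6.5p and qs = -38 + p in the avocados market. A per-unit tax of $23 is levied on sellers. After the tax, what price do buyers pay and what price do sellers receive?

Pre-tax equilibrium: p* = 88, q* = 50.
Tax on sellers shifts supply to qs = -38 + 1(p − 23) = -61 + p.
622 - 6.5p = -61 + p gives buyer price pb = 1366/15; sellers receive ps = 1366/15 − 23 = 1021/15.
New quantity: q = 622 − 6.5(1366/15) = 451/15.

Buyers pay 1366/15, sellers receive 1021/15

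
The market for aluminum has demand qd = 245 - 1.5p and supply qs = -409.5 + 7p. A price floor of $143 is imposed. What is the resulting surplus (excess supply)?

Surplus = 561

Equilibrium price would be p* = 77, so the floor at 143 binds.
At p = 143: qd = 30.5, qs = 591.5.
Surplus = 591.5 − 30.5 = 561.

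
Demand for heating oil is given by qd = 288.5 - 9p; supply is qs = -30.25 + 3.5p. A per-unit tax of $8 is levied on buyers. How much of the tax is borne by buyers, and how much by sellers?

Buyers bear $2.24, sellers bear $5.76

Pre-tax equilibrium: p* = 25.5, q* = 59.
Tax on buyers shifts demand to qd = 288.5 − 9(p + 8) = 216.5 - 9p.
216.5 - 9p = -30.25 + 3.5p gives seller price ps = 19.74; buyers pay pb = 19.74 + 8 = 27.74.
New quantity: q = 288.5 − 9(27.74) = 38.84.
Buyer burden = 27.74 − 25.5 = 2.24; seller burden = 25.5 − 19.74 = 5.76.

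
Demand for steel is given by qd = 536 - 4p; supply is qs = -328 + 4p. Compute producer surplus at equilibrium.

Equilibrium: 536 - 4p = -328 + 4p gives p* = 108, q* = 104.
Supply starts at p = 82 (where qs = 0).
PS = ½(108 − 82)(104) = 1352.

Producer surplus = 1352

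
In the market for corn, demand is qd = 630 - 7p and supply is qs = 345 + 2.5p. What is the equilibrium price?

Set qd = qs: 630 - 7p = 345 + 2.5p.
285 = 9.5p, so p* = 30.
q* = 630 − 7(30) = 420.

p* = 30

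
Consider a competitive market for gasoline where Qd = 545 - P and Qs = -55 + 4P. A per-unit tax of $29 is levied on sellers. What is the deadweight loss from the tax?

Pre-tax equilibrium: P* = 120, Q* = 425.
Tax on sellers shifts supply to Qs = -55 + 4(P − 29) = -171 + 4P.
545 - P = -171 + 4P gives buyer price Pb = 143.2; sellers receive Ps = 143.2 − 29 = 114.2.
New quantity: Q = 545 − 1(143.2) = 401.8.
DWL = ½ × 29 × (425 − 401.8) = 336.4.

Deadweight loss = 336.4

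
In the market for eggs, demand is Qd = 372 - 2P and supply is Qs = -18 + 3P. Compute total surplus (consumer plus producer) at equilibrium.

Equilibrium: 372 - 2P = -18 + 3P gives P* = 78, Q* = 216.
Demand choke price: P = 186; supply starts at P = 6.
CS = ½(186 − 78)(216) = 11664; PS = ½(78 − 6)(216) = 7776.

Total surplus = 19440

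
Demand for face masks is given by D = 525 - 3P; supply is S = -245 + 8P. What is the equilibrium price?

Set D = S: 525 - 3P = -245 + 8P.
770 = 11P, so P* = 70.
Q* = 525 − 3(70) = 315.

P* = 70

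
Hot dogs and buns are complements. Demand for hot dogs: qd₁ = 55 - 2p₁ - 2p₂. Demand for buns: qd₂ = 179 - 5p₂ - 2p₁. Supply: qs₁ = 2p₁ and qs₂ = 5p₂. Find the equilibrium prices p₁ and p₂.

p₁ = 16/3, p₂ = 101/6

Market 1: 55 - 2p₁ - 2p₂ = 2p₁ → 4p₁ + 2p₂ = 55.
Market 2: 10p₂ + 2p₁ = 179.
Eliminating p₂: 10×(1) − 2×(2) gives 36p₁ = 192, so p₁ = 16/3.
Back-substitute into (2): p₂ = (179 − 2×16/3) / 10 = 101/6.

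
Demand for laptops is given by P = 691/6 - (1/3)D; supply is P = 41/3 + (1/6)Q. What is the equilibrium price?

Set the two price expressions equal: 691/6 - (1/3)Q = 41/3 + (1/6)Q.
101.5 = 0.5Q, so Q* = 203.
P* = 691/6 − (1/3)(203) = 47.5.

P* = 47.5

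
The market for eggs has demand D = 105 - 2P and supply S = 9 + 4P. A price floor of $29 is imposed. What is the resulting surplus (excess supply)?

Surplus = 78

Equilibrium price would be P* = 16, so the floor at 29 binds.
At P = 29: D = 47, S = 125.
Surplus = 125 − 47 = 78.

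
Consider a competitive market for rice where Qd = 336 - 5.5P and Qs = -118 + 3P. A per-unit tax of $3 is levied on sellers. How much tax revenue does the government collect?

Pre-tax equilibrium: P* = 908/17, Q* = 718/17.
Tax on sellers shifts supply to Qs = -118 + 3(P − 3) = -127 + 3P.
336 - 5.5P = -127 + 3P gives buyer price Pb = 926/17; sellers receive Ps = 926/17 − 3 = 875/17.
New quantity: Q = 336 − 5.5(926/17) = 619/17.
Revenue = 3 × 619/17 = 1857/17.

Tax revenue = 1857/17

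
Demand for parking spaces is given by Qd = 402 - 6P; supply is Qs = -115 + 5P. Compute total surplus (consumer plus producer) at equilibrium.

Total surplus = 2640

Equilibrium: 402 - 6P = -115 + 5P gives P* = 47, Q* = 120.
Demand choke price: P = 67; supply starts at P = 23.
CS = ½(67 − 47)(120) = 1200; PS = ½(47 − 23)(120) = 1440.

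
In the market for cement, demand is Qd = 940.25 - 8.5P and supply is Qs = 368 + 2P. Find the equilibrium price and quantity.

P* = 54.5, Q* = 477

Set Qd = Qs: 940.25 - 8.5P = 368 + 2P.
572.25 = 10.5P, so P* = 54.5.
Q* = 940.25 − 8.5(54.5) = 477.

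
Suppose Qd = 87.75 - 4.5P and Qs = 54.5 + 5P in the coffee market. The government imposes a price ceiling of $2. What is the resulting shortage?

Shortage = 14.25

Equilibrium price would be P* = 3.5, so the ceiling at 2 binds.
At P = 2: Qd = 87.75 − 4.5(2) = 78.75, Qs = 54.5 + 5(2) = 64.5.
Shortage = 78.75 − 64.5 = 14.25.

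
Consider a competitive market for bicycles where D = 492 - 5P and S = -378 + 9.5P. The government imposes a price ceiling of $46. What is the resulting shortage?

Shortage = 203

Equilibrium price would be P* = 60, so the ceiling at 46 binds.
At P = 46: D = 492 − 5(46) = 262, S = -378 + 9.5(46) = 59.
Shortage = 262 − 59 = 203.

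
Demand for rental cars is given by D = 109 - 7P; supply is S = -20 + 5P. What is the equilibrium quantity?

Q* = 33.75

Set D = S: 109 - 7P = -20 + 5P.
129 = 12P, so P* = 10.75.
Q* = 109 − 7(10.75) = 33.75.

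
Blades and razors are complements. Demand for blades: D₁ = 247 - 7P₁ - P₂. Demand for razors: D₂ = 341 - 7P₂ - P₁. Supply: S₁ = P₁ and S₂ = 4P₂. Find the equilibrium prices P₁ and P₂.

Market 1: 247 - 7P₁ - P₂ = P₁ → 8P₁ + P₂ = 247.
Market 2: 11P₂ + P₁ = 341.
Eliminating P₂: 11×(1) − 1×(2) gives 87P₁ = 2376, so P₁ = 792/29.
Back-substitute into (2): P₂ = (341 − 1×792/29) / 11 = 827/29.

P₁ = 792/29, P₂ = 827/29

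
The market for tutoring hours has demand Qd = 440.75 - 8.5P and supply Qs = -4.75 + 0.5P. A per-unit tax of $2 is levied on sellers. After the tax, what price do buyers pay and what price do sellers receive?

Buyers pay 893/18, sellers receive 857/18

Pre-tax equilibrium: P* = 49.5, Q* = 20.
Tax on sellers shifts supply to Qs = -4.75 + 0.5(P − 2) = -5.75 + 0.5P.
440.75 - 8.5P = -5.75 + 0.5P gives buyer price Pb = 893/18; sellers receive Ps = 893/18 − 2 = 857/18.
New quantity: Q = 440.75 − 8.5(893/18) = 343/18.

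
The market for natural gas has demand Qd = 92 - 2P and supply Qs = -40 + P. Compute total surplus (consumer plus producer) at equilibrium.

Total surplus = 12

Equilibrium: 92 - 2P = -40 + P gives P* = 44, Q* = 4.
Demand choke price: P = 46; supply starts at P = 40.
CS = ½(46 − 44)(4) = 4; PS = ½(44 − 40)(4) = 8.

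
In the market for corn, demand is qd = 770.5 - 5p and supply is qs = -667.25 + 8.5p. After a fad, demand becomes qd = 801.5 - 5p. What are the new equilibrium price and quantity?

Original equilibrium: p* = 106.5, q* = 238.
New equilibrium: 801.5 - 5p = -667.25 + 8.5p, so 1468.75 = 13.5p and p' = 5875/54; q' = 801.5 − 5(5875/54) = 6953/27.

p' = 5875/54, q' = 6953/27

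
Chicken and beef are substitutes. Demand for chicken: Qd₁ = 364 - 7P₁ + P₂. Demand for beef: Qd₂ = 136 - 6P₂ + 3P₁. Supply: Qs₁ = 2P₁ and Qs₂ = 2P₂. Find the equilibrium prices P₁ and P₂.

P₁ = 1016/23, P₂ = 772/23

Market 1: 364 - 7P₁ + P₂ = 2P₁ → 9P₁ - P₂ = 364.
Market 2: 8P₂ - 3P₁ = 136.
Eliminating P₂: 8×(1) + 1×(2) gives 69P₁ = 3048, so P₁ = 1016/23.
Back-substitute into (2): P₂ = (136 + 3×1016/23) / 8 = 772/23.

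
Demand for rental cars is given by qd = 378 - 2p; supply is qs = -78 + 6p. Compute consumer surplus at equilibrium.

Consumer surplus = 17424

Equilibrium: 378 - 2p = -78 + 6p gives p* = 57, q* = 264.
Demand choke price (qd = 0): p = 189.
CS = ½(189 − 57)(264) = 17424.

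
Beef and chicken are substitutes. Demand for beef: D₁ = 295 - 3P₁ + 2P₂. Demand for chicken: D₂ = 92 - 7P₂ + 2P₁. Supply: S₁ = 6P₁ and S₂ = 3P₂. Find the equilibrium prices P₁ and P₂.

Market 1: 295 - 3P₁ + 2P₂ = 6P₁ → 9P₁ - 2P₂ = 295.
Market 2: 10P₂ - 2P₁ = 92.
Eliminating P₂: 10×(1) + 2×(2) gives 86P₁ = 3134, so P₁ = 1567/43.
Back-substitute into (2): P₂ = (92 + 2×1567/43) / 10 = 709/43.

P₁ = 1567/43, P₂ = 709/43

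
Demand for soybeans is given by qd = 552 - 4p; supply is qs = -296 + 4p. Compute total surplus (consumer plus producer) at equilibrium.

Equilibrium: 552 - 4p = -296 + 4p gives p* = 106, q* = 128.
Demand choke price: p = 138; supply starts at p = 74.
CS = ½(138 − 106)(128) = 2048; PS = ½(106 − 74)(128) = 2048.

Total surplus = 4096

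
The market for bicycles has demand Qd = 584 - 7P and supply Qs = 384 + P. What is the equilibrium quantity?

Set Qd = Qs: 584 - 7P = 384 + P.
200 = 8P, so P* = 25.
Q* = 584 − 7(25) = 409.

Q* = 409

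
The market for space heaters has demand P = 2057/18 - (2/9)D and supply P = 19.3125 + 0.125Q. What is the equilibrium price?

P* = 53.5

Set the two price expressions equal: 2057/18 - (2/9)Q = 19.3125 + 0.125Q.
13675/144 = (25/72)Q, so Q* = 273.5.
P* = 2057/18 − (2/9)(273.5) = 53.5.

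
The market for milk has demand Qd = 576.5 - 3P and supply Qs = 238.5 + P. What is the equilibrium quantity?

Set Qd = Qs: 576.5 - 3P = 238.5 + P.
338 = 4P, so P* = 84.5.
Q* = 576.5 − 3(84.5) = 323.

Q* = 323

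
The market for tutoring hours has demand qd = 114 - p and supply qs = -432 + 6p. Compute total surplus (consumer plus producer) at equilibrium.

Total surplus = 756

Equilibrium: 114 - p = -432 + 6p gives p* = 78, q* = 36.
Demand choke price: p = 114; supply starts at p = 72.
CS = ½(114 − 78)(36) = 648; PS = ½(78 − 72)(36) = 108.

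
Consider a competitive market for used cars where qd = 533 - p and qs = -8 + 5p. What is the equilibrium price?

p* = 541/6

Set qd = qs: 533 - p = -8 + 5p.
541 = 6p, so p* = 541/6.
q* = 533 − 1(541/6) = 2657/6.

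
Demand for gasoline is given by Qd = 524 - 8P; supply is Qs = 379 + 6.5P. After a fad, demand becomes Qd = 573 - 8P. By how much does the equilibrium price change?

ΔP = 98/29

Original equilibrium: P* = 10, Q* = 444.
New equilibrium: 573 - 8P = 379 + 6.5P, so 194 = 14.5P and P' = 388/29; Q' = 573 − 8(388/29) = 13513/29.
Change in price: 388/29 − 10 = 98/29.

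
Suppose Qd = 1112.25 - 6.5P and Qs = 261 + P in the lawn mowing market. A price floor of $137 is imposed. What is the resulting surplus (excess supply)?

Surplus = 176.25

Equilibrium price would be P* = 113.5, so the floor at 137 binds.
At P = 137: Qd = 221.75, Qs = 398.
Surplus = 398 − 221.75 = 176.25.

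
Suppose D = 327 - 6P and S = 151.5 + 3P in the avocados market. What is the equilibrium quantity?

Set D = S: 327 - 6P = 151.5 + 3P.
175.5 = 9P, so P* = 19.5.
Q* = 327 − 6(19.5) = 210.

Q* = 210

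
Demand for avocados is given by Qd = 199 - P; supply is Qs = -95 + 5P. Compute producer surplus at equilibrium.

Producer surplus = 2250

Equilibrium: 199 - P = -95 + 5P gives P* = 49, Q* = 150.
Supply starts at P = 19 (where Qs = 0).
PS = ½(49 − 19)(150) = 2250.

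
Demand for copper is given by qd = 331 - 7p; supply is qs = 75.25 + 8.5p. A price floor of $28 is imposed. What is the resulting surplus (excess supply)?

Equilibrium price would be p* = 16.5, so the floor at 28 binds.
At p = 28: qd = 135, qs = 313.25.
Surplus = 313.25 − 135 = 178.25.

Surplus = 178.25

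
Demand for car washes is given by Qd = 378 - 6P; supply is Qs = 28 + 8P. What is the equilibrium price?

P* = 25

Set Qd = Qs: 378 - 6P = 28 + 8P.
350 = 14P, so P* = 25.
Q* = 378 − 6(25) = 228.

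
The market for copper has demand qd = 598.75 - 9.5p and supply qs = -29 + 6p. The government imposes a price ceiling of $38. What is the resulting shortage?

Shortage = 38.75

Equilibrium price would be p* = 40.5, so the ceiling at 38 binds.
At p = 38: qd = 598.75 − 9.5(38) = 237.75, qs = -29 + 6(38) = 199.
Shortage = 237.75 − 199 = 38.75.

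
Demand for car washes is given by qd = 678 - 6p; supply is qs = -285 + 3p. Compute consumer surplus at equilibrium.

Equilibrium: 678 - 6p = -285 + 3p gives p* = 107, q* = 36.
Demand choke price (qd = 0): p = 113.
CS = ½(113 − 107)(36) = 108.

Consumer surplus = 108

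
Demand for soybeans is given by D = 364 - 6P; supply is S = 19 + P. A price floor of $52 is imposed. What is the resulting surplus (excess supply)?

Equilibrium price would be P* = 345/7, so the floor at 52 binds.
At P = 52: D = 52, S = 71.
Surplus = 71 − 52 = 19.

Surplus = 19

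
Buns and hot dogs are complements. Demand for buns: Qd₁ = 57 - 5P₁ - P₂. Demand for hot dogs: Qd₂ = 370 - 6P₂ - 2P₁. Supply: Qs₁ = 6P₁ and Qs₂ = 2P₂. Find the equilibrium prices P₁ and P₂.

P₁ = 1, P₂ = 46

Market 1: 57 - 5P₁ - P₂ = 6P₁ → 11P₁ + P₂ = 57.
Market 2: 8P₂ + 2P₁ = 370.
Eliminating P₂: 8×(1) − 1×(2) gives 86P₁ = 86, so P₁ = 1.
Back-substitute into (2): P₂ = (370 − 2×1) / 8 = 46.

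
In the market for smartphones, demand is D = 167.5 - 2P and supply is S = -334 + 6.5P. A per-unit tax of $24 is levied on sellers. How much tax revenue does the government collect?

Pre-tax equilibrium: P* = 59, Q* = 49.5.
Tax on sellers shifts supply to S = -334 + 6.5(P − 24) = -490 + 6.5P.
167.5 - 2P = -490 + 6.5P gives buyer price Pb = 1315/17; sellers receive Ps = 1315/17 − 24 = 907/17.
New quantity: Q = 167.5 − 2(1315/17) = 435/34.
Revenue = 24 × 435/34 = 5220/17.

Tax revenue = 5220/17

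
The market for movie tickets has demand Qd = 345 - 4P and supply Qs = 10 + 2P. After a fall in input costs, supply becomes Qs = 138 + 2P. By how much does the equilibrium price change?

Original equilibrium: P* = 335/6, Q* = 365/3.
New equilibrium: 345 - 4P = 138 + 2P, so 207 = 6P and P' = 34.5; Q' = 345 − 4(34.5) = 207.
Change in price: 34.5 − 335/6 = -64/3.

ΔP = -64/3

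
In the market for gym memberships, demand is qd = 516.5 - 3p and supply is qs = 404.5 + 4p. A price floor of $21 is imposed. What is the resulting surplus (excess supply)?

Equilibrium price would be p* = 16, so the floor at 21 binds.
At p = 21: qd = 453.5, qs = 488.5.
Surplus = 488.5 − 453.5 = 35.

Surplus = 35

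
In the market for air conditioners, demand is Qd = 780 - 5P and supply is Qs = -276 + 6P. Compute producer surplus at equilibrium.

Equilibrium: 780 - 5P = -276 + 6P gives P* = 96, Q* = 300.
Supply starts at P = 46 (where Qs = 0).
PS = ½(96 − 46)(300) = 7500.

Producer surplus = 7500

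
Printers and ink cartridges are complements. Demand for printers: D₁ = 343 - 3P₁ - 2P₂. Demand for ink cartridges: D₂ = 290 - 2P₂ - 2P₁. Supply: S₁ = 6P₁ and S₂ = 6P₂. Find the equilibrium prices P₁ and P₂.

P₁ = 541/17, P₂ = 481/17

Market 1: 343 - 3P₁ - 2P₂ = 6P₁ → 9P₁ + 2P₂ = 343.
Market 2: 8P₂ + 2P₁ = 290.
Eliminating P₂: 8×(1) − 2×(2) gives 68P₁ = 2164, so P₁ = 541/17.
Back-substitute into (2): P₂ = (290 − 2×541/17) / 8 = 481/17.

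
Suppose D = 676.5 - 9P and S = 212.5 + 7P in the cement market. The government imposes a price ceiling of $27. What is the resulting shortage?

Shortage = 32

Equilibrium price would be P* = 29, so the ceiling at 27 binds.
At P = 27: D = 676.5 − 9(27) = 433.5, S = 212.5 + 7(27) = 401.5.
Shortage = 433.5 − 401.5 = 32.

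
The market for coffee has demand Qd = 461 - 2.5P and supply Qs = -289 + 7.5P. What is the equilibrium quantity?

Set Qd = Qs: 461 - 2.5P = -289 + 7.5P.
750 = 10P, so P* = 75.
Q* = 461 − 2.5(75) = 273.5.

Q* = 273.5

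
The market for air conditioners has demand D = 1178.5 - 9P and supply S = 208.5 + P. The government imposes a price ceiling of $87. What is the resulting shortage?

Equilibrium price would be P* = 97, so the ceiling at 87 binds.
At P = 87: D = 1178.5 − 9(87) = 395.5, S = 208.5 + 1(87) = 295.5.
Shortage = 395.5 − 295.5 = 100.

Shortage = 100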